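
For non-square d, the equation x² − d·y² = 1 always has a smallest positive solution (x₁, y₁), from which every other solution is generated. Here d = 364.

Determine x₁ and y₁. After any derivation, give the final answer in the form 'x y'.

4954951 259710

[19; 12,1,2,3,1,8,1,3,2,1,12,38] for √364; ℓ=12 ⇒ convergent index 11
k=0  a_k=19  p_k/q_k = 19/1
…
k=5  a_k=1  p_k/q_k = 3148/165
…
k=10  a_k=1  p_k/q_k = 390371/20461
k=11  a_k=12  p_k/q_k = 4954951/259710
→ (4954951, 259710).  Check: 4954951²=24551539412401, 364·259710²=24551539412400, difference 1.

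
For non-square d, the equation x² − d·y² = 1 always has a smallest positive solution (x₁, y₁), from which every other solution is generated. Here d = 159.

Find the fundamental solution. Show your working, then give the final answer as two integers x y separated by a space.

√159 = [12; 1,1,1,1,3,1,1,1,1,24, …], period ℓ=10 (even) → k=9
i=0: a=12 ⇒ p=12, q=1
i=1: a=1 ⇒ p=13, q=1
…
i=7: a=1 ⇒ p=517, q=41
i=8: a=1 ⇒ p=807, q=64
i=9: a=1 ⇒ p=1324, q=105
(x₁, y₁) = (1324, 105);  1324² − 159·105² = 1 ✓

1324 105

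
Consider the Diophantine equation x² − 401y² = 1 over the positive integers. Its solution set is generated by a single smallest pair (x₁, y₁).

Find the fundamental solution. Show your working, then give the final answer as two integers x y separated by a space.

801 40

√401 = [20; 40, …], period ℓ=1 (odd) → k=1
step 0: (20, 1)  from 20·(1,0) + (0,1)
step 1: (801, 40)  from 40·(20,1) + (1,0)
→ (801, 40).  Check: 801²=641601, 401·40²=641600, difference 1.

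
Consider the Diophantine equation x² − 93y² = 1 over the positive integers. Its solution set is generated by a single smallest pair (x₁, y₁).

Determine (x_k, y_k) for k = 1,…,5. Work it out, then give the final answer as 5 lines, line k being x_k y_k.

√93 → a₀=9, period (1,1,1,4,6,4,1,1,1,18); ℓ=10 even so k=9
step 0: (9, 1)  from 9·(1,0) + (0,1)
…
step 7: (4330, 449)  from 1·(3491,362) + (839,87)
step 8: (7821, 811)  from 1·(4330,449) + (3491,362)
step 9: (12151, 1260)  from 1·(7821,811) + (4330,449)
fundamental: x₁=12151, y₁=1260  (since 147646801 − 93·1587600 = 1)
k=2:  x_2 = 12151·12151+93·1260·1260 = 295293601,  y_2 = 12151·1260+1260·12151 = 30620520
k=3:  x_3 = 12151·295293601+93·1260·30620520 = 7176225079351,  y_3 = 12151·30620520+1260·295293601 = 744139875780
k=4:  x_4 = 12151·7176225079351+93·1260·744139875780 = 174396621583094401,  y_4 = 12151·744139875780+1260·7176225079351 = 18084087230585040
k=5:  x_5 = 12151·174396621583094401+93·1260·18084087230585040 = 4238186690536135053751,  y_5 = 12151·18084087230585040+1260·174396621583094401 = 439479487133537766300

12151 1260
295293601 30620520
7176225079351 744139875780
174396621583094401 18084087230585040
4238186690536135053751 439479487133537766300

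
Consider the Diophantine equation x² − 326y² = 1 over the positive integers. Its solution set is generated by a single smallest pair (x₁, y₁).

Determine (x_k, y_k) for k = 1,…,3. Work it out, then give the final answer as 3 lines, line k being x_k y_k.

325 18
211249 11700
137311525 7604982

[18; 18,36] for √326; ℓ=2 ⇒ convergent index 1
k=0  a_k=18  p_k/q_k = 18/1
k=1  a_k=18  p_k/q_k = 325/18
→ (325, 18).  Check: 325²=105625, 326·18²=105624, difference 1.
n=2: (325,18)∘(325,18) = (325·325+326·18·18, 325·18+18·325) = (211249,11700)
n=3: (211249,11700)∘(325,18) = (325·211249+326·18·11700, 325·11700+18·211249) = (137311525,7604982)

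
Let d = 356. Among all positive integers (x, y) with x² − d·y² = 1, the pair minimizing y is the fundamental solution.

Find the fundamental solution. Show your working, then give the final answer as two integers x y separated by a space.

500001 26500

√356 = [18; 1,6,1,1,2,…,6,1,36, …], period ℓ=14 (even) → k=13
a_0=18:  p_0=18·1+0=18,  q_0=18·0+1=1
a_1=1:  p_1=1·18+1=19,  q_1=1·1+0=1
a_2=6:  p_2=6·19+18=132,  q_2=6·1+1=7
…
a_6=1:  p_6=1·717+283=1000,  q_6=1·38+15=53
a_7=8:  p_7=8·1000+717=8717,  q_7=8·53+38=462
…
a_9=2:  p_9=2·9717+8717=28151,  q_9=2·515+462=1492
a_10=1:  p_10=1·28151+9717=37868,  q_10=1·1492+515=2007
a_11=1:  p_11=1·37868+28151=66019,  q_11=1·2007+1492=3499
a_12=6:  p_12=6·66019+37868=433982,  q_12=6·3499+2007=23001
a_13=1:  p_13=1·433982+66019=500001,  q_13=1·23001+3499=26500
fundamental: x₁=500001, y₁=26500  (since 250001000001 − 356·702250000 = 1)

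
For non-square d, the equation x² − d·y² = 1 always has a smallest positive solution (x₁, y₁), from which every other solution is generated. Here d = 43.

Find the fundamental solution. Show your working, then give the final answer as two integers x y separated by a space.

3482 531

√43 = [6; 1,1,3,1,5,1,3,1,1,12, …], period ℓ=10 (even) → k=9
k=0  a_k=6  p_k/q_k = 6/1
…
k=2  a_k=1  p_k/q_k = 13/2
k=3  a_k=3  p_k/q_k = 46/7
k=4  a_k=1  p_k/q_k = 59/9
k=5  a_k=5  p_k/q_k = 341/52
k=6  a_k=1  p_k/q_k = 400/61
k=7  a_k=3  p_k/q_k = 1541/235
k=8  a_k=1  p_k/q_k = 1941/296
k=9  a_k=1  p_k/q_k = 3482/531
→ (3482, 531).  Check: 3482²=12124324, 43·531²=12124323, difference 1.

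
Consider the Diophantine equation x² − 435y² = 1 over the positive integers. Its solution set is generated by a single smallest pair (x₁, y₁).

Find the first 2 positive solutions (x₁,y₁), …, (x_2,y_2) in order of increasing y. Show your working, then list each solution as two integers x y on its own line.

146 7
42631 2044

√435 → a₀=20, period (1,5,1,40); ℓ=4 even so k=3
i=0: a=20 ⇒ p=20, q=1
i=1: a=1 ⇒ p=21, q=1
i=2: a=5 ⇒ p=125, q=6
i=3: a=1 ⇒ p=146, q=7
fundamental: x₁=146, y₁=7  (since 21316 − 435·49 = 1)
n=2: (146,7)∘(146,7) = (146·146+435·7·7, 146·7+7·146) = (42631,2044)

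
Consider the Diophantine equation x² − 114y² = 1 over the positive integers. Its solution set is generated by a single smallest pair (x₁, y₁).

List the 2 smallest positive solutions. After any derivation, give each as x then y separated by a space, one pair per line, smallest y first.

√114 = [10; 1,2,10,2,1,20, …], period ℓ=6 (even) → k=5
i=0: a=10 ⇒ p=10, q=1
i=1: a=1 ⇒ p=11, q=1
i=2: a=2 ⇒ p=32, q=3
…
i=4: a=2 ⇒ p=694, q=65
i=5: a=1 ⇒ p=1025, q=96
→ (1025, 96).  Check: 1025²=1050625, 114·96²=1050624, difference 1.
(x_2, y_2) = (1025·1025 + 114·96·96, 1025·96 + 96·1025) = (2101249, 196800)

1025 96
2101249 196800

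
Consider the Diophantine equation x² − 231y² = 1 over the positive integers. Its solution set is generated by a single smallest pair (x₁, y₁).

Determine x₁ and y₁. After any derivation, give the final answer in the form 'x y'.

76 5

√231 = [15; 5,30, …], period ℓ=2 (even) → k=1
a_0=15:  p_0=15·1+0=15,  q_0=15·0+1=1
a_1=5:  p_1=5·15+1=76,  q_1=5·1+0=5
→ (76, 5).  Check: 76²=5776, 231·5²=5775, difference 1.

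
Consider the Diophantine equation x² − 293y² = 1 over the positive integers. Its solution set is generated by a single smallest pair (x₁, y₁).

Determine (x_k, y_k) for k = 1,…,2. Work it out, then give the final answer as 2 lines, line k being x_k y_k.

d=293: √d = [17; 8,1,1,8,34] (ℓ=5, odd), read p_9/q_9
i=0: a=17 ⇒ p=17, q=1
i=1: a=8 ⇒ p=137, q=8
i=2: a=1 ⇒ p=154, q=9
i=3: a=1 ⇒ p=291, q=17
i=4: a=8 ⇒ p=2482, q=145
i=5: a=34 ⇒ p=84679, q=4947
i=6: a=8 ⇒ p=679914, q=39721
i=7: a=1 ⇒ p=764593, q=44668
i=8: a=1 ⇒ p=1444507, q=84389
i=9: a=8 ⇒ p=12320649, q=719780
→ (12320649, 719780).  Check: 12320649²=151798391781201, 293·719780²=151798391781200, difference 1.
k=2:  x_2 = 12320649·12320649+293·719780·719780 = 303596783562401,  y_2 = 12320649·719780+719780·12320649 = 17736313474440

12320649 719780
303596783562401 17736313474440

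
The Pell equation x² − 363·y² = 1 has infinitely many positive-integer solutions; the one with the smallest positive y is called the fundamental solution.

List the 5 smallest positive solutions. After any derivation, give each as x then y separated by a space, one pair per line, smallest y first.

√363 = [19; 19,38, …], period ℓ=2 (even) → k=1
i=0: a=19 ⇒ p=19, q=1
i=1: a=19 ⇒ p=362, q=19
fundamental: x₁=362, y₁=19  (since 131044 − 363·361 = 1)
(362+19√363)^2 = 262087 + 13756√363
(362+19√363)^3 = 189750626 + 9959325√363
(362+19√363)^4 = 137379191137 + 7210537544√363
(362+19√363)^5 = 99462344632562 + 5220419222531√363

362 19
262087 13756
189750626 9959325
137379191137 7210537544
99462344632562 5220419222531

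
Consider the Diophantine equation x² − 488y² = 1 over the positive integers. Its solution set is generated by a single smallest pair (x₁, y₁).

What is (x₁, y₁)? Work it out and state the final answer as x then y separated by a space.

d=488: √d = [22; 11,44] (ℓ=2, even), read p_1/q_1
step 0: (22, 1)  from 22·(1,0) + (0,1)
step 1: (243, 11)  from 11·(22,1) + (1,0)
fundamental: x₁=243, y₁=11  (since 59049 − 488·121 = 1)

243 11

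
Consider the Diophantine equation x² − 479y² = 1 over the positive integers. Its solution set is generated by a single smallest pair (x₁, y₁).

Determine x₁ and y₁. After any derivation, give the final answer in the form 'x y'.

√479 = [21; 1,7,1,3,2,21,2,3,1,7,1,42, …], period ℓ=12 (even) → k=11
step 0: (21, 1)  from 21·(1,0) + (0,1)
…
step 2: (175, 8)  from 7·(22,1) + (21,1)
…
step 9: (340591, 15562)  from 1·(264712,12095) + (75879,3467)
step 10: (2648849, 121029)  from 7·(340591,15562) + (264712,12095)
step 11: (2989440, 136591)  from 1·(2648849,121029) + (340591,15562)
fundamental: x₁=2989440, y₁=136591  (since 8936751513600 − 479·18657101281 = 1)

2989440 136591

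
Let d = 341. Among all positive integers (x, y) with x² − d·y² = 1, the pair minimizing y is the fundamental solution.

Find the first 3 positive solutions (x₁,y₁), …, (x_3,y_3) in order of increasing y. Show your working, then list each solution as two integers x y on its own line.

10626551 575460
225847172311201 12230310076920
4799952989541519968951 259932027556408030380

√341 → a₀=18, period (2,6,1,8,2,…,6,2,36); ℓ=14 even so k=13
i=0: a=18 ⇒ p=18, q=1
…
i=6: a=1 ⇒ p=7645, q=414
…
i=8: a=1 ⇒ p=28124, q=1523
…
i=10: a=8 ⇒ p=641940, q=34763
…
i=12: a=6 ⇒ p=4953942, q=268271
i=13: a=2 ⇒ p=10626551, q=575460
→ (10626551, 575460).  Check: 10626551²=112923586155601, 341·575460²=112923586155600, difference 1.
(x_2, y_2) = (10626551·10626551 + 341·575460·575460, 10626551·575460 + 575460·10626551) = (225847172311201, 12230310076920)
(x_3, y_3) = (10626551·225847172311201 + 341·575460·12230310076920, 10626551·12230310076920 + 575460·225847172311201) = (4799952989541519968951, 259932027556408030380)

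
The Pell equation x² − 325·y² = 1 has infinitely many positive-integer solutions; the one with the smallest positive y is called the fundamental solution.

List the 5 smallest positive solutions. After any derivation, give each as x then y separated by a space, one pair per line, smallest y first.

[18; 36] for √325; ℓ=1 ⇒ convergent index 1
step 0: (18, 1)  from 18·(1,0) + (0,1)
step 1: (649, 36)  from 36·(18,1) + (1,0)
→ (649, 36).  Check: 649²=421201, 325·36²=421200, difference 1.
n=2: (649,36)∘(649,36) = (649·649+325·36·36, 649·36+36·649) = (842401,46728)
n=3: (842401,46728)∘(649,36) = (649·842401+325·36·46728, 649·46728+36·842401) = (1093435849,60652908)
n=4: (1093435849,60652908)∘(649,36) = (649·1093435849+325·36·60652908, 649·60652908+36·1093435849) = (1419278889601,78727427856)
n=5: (1419278889601,78727427856)∘(649,36) = (649·1419278889601+325·36·78727427856, 649·78727427856+36·1419278889601) = (1842222905266249,102188140704180)

649 36
842401 46728
1093435849 60652908
1419278889601 78727427856
1842222905266249 102188140704180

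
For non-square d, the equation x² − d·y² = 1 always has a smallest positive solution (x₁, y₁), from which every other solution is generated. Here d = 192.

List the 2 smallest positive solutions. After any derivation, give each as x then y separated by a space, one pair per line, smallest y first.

97 7
18817 1358

d=192: √d = [13; 1,5,1,26] (ℓ=4, even), read p_3/q_3
step 0: (13, 1)  from 13·(1,0) + (0,1)
step 1: (14, 1)  from 1·(13,1) + (1,0)
step 2: (83, 6)  from 5·(14,1) + (13,1)
step 3: (97, 7)  from 1·(83,6) + (14,1)
(x₁, y₁) = (97, 7);  97² − 192·7² = 1 ✓
(x_2, y_2) = (97·97 + 192·7·7, 97·7 + 7·97) = (18817, 1358)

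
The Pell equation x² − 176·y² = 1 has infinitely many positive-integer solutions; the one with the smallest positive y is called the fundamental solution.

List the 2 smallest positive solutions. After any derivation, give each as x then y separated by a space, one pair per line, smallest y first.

199 15
79201 5970

[13; 3,1,3,26] for √176; ℓ=4 ⇒ convergent index 3
k=0  a_k=13  p_k/q_k = 13/1
…
k=2  a_k=1  p_k/q_k = 53/4
k=3  a_k=3  p_k/q_k = 199/15
→ (199, 15).  Check: 199²=39601, 176·15²=39600, difference 1.
(199+15√176)^2 = 79201 + 5970√176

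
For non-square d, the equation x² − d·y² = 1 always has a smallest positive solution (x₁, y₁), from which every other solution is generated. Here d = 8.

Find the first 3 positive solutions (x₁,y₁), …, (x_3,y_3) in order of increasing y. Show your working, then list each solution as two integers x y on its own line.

3 1
17 6
99 35

[2; 1,4] for √8; ℓ=2 ⇒ convergent index 1
a_0=2:  p_0=2·1+0=2,  q_0=2·0+1=1
a_1=1:  p_1=1·2+1=3,  q_1=1·1+0=1
(x₁, y₁) = (3, 1);  3² − 8·1² = 1 ✓
n=2: (3,1)∘(3,1) = (3·3+8·1·1, 3·1+1·3) = (17,6)
n=3: (17,6)∘(3,1) = (3·17+8·1·6, 3·6+1·17) = (99,35)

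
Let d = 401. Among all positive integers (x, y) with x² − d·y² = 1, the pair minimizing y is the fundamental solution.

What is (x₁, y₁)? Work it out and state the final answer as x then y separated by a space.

d=401: √d = [20; 40] (ℓ=1, odd), read p_1/q_1
i=0: a=20 ⇒ p=20, q=1
i=1: a=40 ⇒ p=801, q=40
→ (801, 40).  Check: 801²=641601, 401·40²=641600, difference 1.

801 40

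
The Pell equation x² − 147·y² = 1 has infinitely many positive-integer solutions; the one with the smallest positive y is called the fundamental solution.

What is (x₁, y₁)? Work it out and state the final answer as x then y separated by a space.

√147 = [12; 8,24, …], period ℓ=2 (even) → k=1
step 0: (12, 1)  from 12·(1,0) + (0,1)
step 1: (97, 8)  from 8·(12,1) + (1,0)
→ (97, 8).  Check: 97²=9409, 147·8²=9408, difference 1.

97 8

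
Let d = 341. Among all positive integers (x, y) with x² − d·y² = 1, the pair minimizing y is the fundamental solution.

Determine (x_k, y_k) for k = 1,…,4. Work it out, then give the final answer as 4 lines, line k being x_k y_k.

10626551 575460
225847172311201 12230310076920
4799952989541519968951 259932027556408030380
102013890481930631287980124801 5524361894723138392975161840

[18; 2,6,1,8,2,…,6,2,36] for √341; ℓ=14 ⇒ convergent index 13
i=0: a=18 ⇒ p=18, q=1
i=1: a=2 ⇒ p=37, q=2
…
i=3: a=1 ⇒ p=277, q=15
…
i=6: a=1 ⇒ p=7645, q=414
i=7: a=2 ⇒ p=20479, q=1109
…
i=9: a=2 ⇒ p=76727, q=4155
i=10: a=8 ⇒ p=641940, q=34763
i=11: a=1 ⇒ p=718667, q=38918
i=12: a=6 ⇒ p=4953942, q=268271
i=13: a=2 ⇒ p=10626551, q=575460
→ (10626551, 575460).  Check: 10626551²=112923586155601, 341·575460²=112923586155600, difference 1.
(x_2, y_2) = (10626551·10626551 + 341·575460·575460, 10626551·575460 + 575460·10626551) = (225847172311201, 12230310076920)
(x_3, y_3) = (10626551·225847172311201 + 341·575460·12230310076920, 10626551·12230310076920 + 575460·225847172311201) = (4799952989541519968951, 259932027556408030380)
(x_4, y_4) = (10626551·4799952989541519968951 + 341·575460·259932027556408030380, 10626551·259932027556408030380 + 575460·4799952989541519968951) = (102013890481930631287980124801, 5524361894723138392975161840)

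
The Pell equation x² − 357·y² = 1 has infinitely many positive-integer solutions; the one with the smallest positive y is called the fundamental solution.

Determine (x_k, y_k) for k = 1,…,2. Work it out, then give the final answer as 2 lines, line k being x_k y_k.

3401 180
23133601 1224360

d=357: √d = [18; 1,8,2,8,1,36] (ℓ=6, even), read p_5/q_5
step 0: (18, 1)  from 18·(1,0) + (0,1)
step 1: (19, 1)  from 1·(18,1) + (1,0)
step 2: (170, 9)  from 8·(19,1) + (18,1)
…
step 4: (3042, 161)  from 8·(359,19) + (170,9)
step 5: (3401, 180)  from 1·(3042,161) + (359,19)
→ (3401, 180).  Check: 3401²=11566801, 357·180²=11566800, difference 1.
k=2:  x_2 = 3401·3401+357·180·180 = 23133601,  y_2 = 3401·180+180·3401 = 1224360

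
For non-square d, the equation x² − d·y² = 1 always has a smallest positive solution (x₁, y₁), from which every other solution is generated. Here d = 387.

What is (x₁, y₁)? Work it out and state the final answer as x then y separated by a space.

d=387: √d = [19; 1,2,19,2,1,38] (ℓ=6, even), read p_5/q_5
a_0=19:  p_0=19·1+0=19,  q_0=19·0+1=1
…
a_2=2:  p_2=2·20+19=59,  q_2=2·1+1=3
a_3=19:  p_3=19·59+20=1141,  q_3=19·3+1=58
a_4=2:  p_4=2·1141+59=2341,  q_4=2·58+3=119
a_5=1:  p_5=1·2341+1141=3482,  q_5=1·119+58=177
→ (3482, 177).  Check: 3482²=12124324, 387·177²=12124323, difference 1.

3482 177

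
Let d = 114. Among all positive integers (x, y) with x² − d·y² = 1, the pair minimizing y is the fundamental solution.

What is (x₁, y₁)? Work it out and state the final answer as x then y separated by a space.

1025 96

√114 = [10; 1,2,10,2,1,20, …], period ℓ=6 (even) → k=5
k=0  a_k=10  p_k/q_k = 10/1
k=1  a_k=1  p_k/q_k = 11/1
k=2  a_k=2  p_k/q_k = 32/3
k=3  a_k=10  p_k/q_k = 331/31
k=4  a_k=2  p_k/q_k = 694/65
k=5  a_k=1  p_k/q_k = 1025/96
(x₁, y₁) = (1025, 96);  1025² − 114·96² = 1 ✓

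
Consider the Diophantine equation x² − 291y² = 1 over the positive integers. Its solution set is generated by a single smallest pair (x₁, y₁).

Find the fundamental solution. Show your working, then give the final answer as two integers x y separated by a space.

[17; 17,34] for √291; ℓ=2 ⇒ convergent index 1
i=0: a=17 ⇒ p=17, q=1
i=1: a=17 ⇒ p=290, q=17
(x₁, y₁) = (290, 17);  290² − 291·17² = 1 ✓

290 17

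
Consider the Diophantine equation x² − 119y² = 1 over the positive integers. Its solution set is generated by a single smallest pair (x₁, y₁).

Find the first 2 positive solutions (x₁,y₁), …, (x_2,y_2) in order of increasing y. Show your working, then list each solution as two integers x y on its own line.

√119 = [10; 1,9,1,20, …], period ℓ=4 (even) → k=3
k=0  a_k=10  p_k/q_k = 10/1
…
k=2  a_k=9  p_k/q_k = 109/10
k=3  a_k=1  p_k/q_k = 120/11
→ (120, 11).  Check: 120²=14400, 119·11²=14399, difference 1.
(x_2, y_2) = (120·120 + 119·11·11, 120·11 + 11·120) = (28799, 2640)

120 11
28799 2640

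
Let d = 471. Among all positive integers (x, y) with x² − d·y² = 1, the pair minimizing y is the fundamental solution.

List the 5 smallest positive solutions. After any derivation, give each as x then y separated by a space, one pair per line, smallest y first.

7838695 361188
122890278606049 5662485139320
1926598824915678693415 88772987898323613612
30204041151744689101078780801 1391728752747293974319493360
473520532711948744867536551663095975 21818674431032810307068783683516788

d=471: √d = [21; 1,2,2,1,3,…,2,1,42] (ℓ=14, even), read p_13/q_13
step 0: (21, 1)  from 21·(1,0) + (0,1)
…
step 2: (65, 3)  from 2·(22,1) + (21,1)
…
step 4: (217, 10)  from 1·(152,7) + (65,3)
step 5: (803, 37)  from 3·(217,10) + (152,7)
step 6: (3429, 158)  from 4·(803,37) + (217,10)
step 7: (48809, 2249)  from 14·(3429,158) + (803,37)
step 8: (198665, 9154)  from 4·(48809,2249) + (3429,158)
step 9: (644804, 29711)  from 3·(198665,9154) + (48809,2249)
step 10: (843469, 38865)  from 1·(644804,29711) + (198665,9154)
step 11: (2331742, 107441)  from 2·(843469,38865) + (644804,29711)
step 12: (5506953, 253747)  from 2·(2331742,107441) + (843469,38865)
step 13: (7838695, 361188)  from 1·(5506953,253747) + (2331742,107441)
fundamental: x₁=7838695, y₁=361188  (since 61445139303025 − 471·130456771344 = 1)
n=2: (7838695,361188)∘(7838695,361188) = (7838695·7838695+471·361188·361188, 7838695·361188+361188·7838695) = (122890278606049,5662485139320)
n=3: (122890278606049,5662485139320)∘(7838695,361188) = (7838695·122890278606049+471·361188·5662485139320, 7838695·5662485139320+361188·122890278606049) = (1926598824915678693415,88772987898323613612)
n=4: (1926598824915678693415,88772987898323613612)∘(7838695,361188) = (7838695·1926598824915678693415+471·361188·88772987898323613612, 7838695·88772987898323613612+361188·1926598824915678693415) = (30204041151744689101078780801,1391728752747293974319493360)
n=5: (30204041151744689101078780801,1391728752747293974319493360)∘(7838695,361188) = (7838695·30204041151744689101078780801+471·361188·1391728752747293974319493360, 7838695·1391728752747293974319493360+361188·30204041151744689101078780801) = (473520532711948744867536551663095975,21818674431032810307068783683516788)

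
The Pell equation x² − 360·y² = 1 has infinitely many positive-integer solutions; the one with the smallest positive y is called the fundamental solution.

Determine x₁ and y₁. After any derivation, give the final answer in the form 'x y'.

19 1

√360 = [18; 1,36, …], period ℓ=2 (even) → k=1
a_0=18:  p_0=18·1+0=18,  q_0=18·0+1=1
a_1=1:  p_1=1·18+1=19,  q_1=1·1+0=1
→ (19, 1).  Check: 19²=361, 360·1²=360, difference 1.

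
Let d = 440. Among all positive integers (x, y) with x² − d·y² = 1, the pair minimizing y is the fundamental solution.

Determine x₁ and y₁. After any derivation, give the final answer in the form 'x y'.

21 1

d=440: √d = [20; 1,40] (ℓ=2, even), read p_1/q_1
a_0=20:  p_0=20·1+0=20,  q_0=20·0+1=1
a_1=1:  p_1=1·20+1=21,  q_1=1·1+0=1
→ (21, 1).  Check: 21²=441, 440·1²=440, difference 1.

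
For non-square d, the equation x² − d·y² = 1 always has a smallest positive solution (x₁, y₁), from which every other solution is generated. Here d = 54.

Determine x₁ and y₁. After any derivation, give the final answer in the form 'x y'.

485 66

√54 → a₀=7, period (2,1,6,1,2,14); ℓ=6 even so k=5
i=0: a=7 ⇒ p=7, q=1
i=1: a=2 ⇒ p=15, q=2
…
i=4: a=1 ⇒ p=169, q=23
i=5: a=2 ⇒ p=485, q=66
(x₁, y₁) = (485, 66);  485² − 54·66² = 1 ✓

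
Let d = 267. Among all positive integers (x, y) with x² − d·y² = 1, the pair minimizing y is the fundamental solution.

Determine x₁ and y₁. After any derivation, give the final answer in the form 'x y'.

√267 = [16; 2,1,15,1,2,32, …], period ℓ=6 (even) → k=5
a_0=16:  p_0=16·1+0=16,  q_0=16·0+1=1
…
a_4=1:  p_4=1·768+49=817,  q_4=1·47+3=50
a_5=2:  p_5=2·817+768=2402,  q_5=2·50+47=147
fundamental: x₁=2402, y₁=147  (since 5769604 − 267·21609 = 1)

2402 147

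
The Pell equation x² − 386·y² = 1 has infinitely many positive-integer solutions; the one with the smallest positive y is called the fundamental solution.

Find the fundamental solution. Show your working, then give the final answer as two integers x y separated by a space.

[19; 1,1,1,4,1,18,1,4,1,1,1,38] for √386; ℓ=12 ⇒ convergent index 11
i=0: a=19 ⇒ p=19, q=1
i=1: a=1 ⇒ p=20, q=1
i=2: a=1 ⇒ p=39, q=2
i=3: a=1 ⇒ p=59, q=3
i=4: a=4 ⇒ p=275, q=14
…
i=7: a=1 ⇒ p=6621, q=337
…
i=9: a=1 ⇒ p=39392, q=2005
i=10: a=1 ⇒ p=72163, q=3673
i=11: a=1 ⇒ p=111555, q=5678
(x₁, y₁) = (111555, 5678);  111555² − 386·5678² = 1 ✓

111555 5678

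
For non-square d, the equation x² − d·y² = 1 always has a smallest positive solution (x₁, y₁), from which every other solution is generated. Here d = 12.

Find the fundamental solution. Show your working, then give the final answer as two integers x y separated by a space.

√12 → a₀=3, period (2,6); ℓ=2 even so k=1
step 0: (3, 1)  from 3·(1,0) + (0,1)
step 1: (7, 2)  from 2·(3,1) + (1,0)
→ (7, 2).  Check: 7²=49, 12·2²=48, difference 1.

7 2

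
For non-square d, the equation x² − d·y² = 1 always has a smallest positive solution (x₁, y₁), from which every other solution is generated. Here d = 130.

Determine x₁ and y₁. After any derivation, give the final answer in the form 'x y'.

√130 = [11; 2,2,22, …], period ℓ=3 (odd) → k=5
step 0: (11, 1)  from 11·(1,0) + (0,1)
step 1: (23, 2)  from 2·(11,1) + (1,0)
step 2: (57, 5)  from 2·(23,2) + (11,1)
step 3: (1277, 112)  from 22·(57,5) + (23,2)
step 4: (2611, 229)  from 2·(1277,112) + (57,5)
step 5: (6499, 570)  from 2·(2611,229) + (1277,112)
(x₁, y₁) = (6499, 570);  6499² − 130·570² = 1 ✓

6499 570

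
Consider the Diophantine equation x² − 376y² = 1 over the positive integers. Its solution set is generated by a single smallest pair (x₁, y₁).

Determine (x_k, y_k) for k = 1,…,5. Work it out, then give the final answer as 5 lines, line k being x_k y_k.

2143295 110532
9187426914049 473805365880
39382732335491159615 2031009343327438668
168817626601983862467148801 8706104341013491514496240
723651950015758622280719887718975 37319499807142991581781109982932

[19; 2,1,1,3,1,…,1,2,38] for √376; ℓ=16 ⇒ convergent index 15
k=0  a_k=19  p_k/q_k = 19/1
…
k=14  a_k=1  p_k/q_k = 837427/43187
k=15  a_k=2  p_k/q_k = 2143295/110532
(x₁, y₁) = (2143295, 110532);  2143295² − 376·110532² = 1 ✓
(2143295+110532√376)^2 = 9187426914049 + 473805365880√376
(2143295+110532√376)^3 = 39382732335491159615 + 2031009343327438668√376
(2143295+110532√376)^4 = 168817626601983862467148801 + 8706104341013491514496240√376
(2143295+110532√376)^5 = 723651950015758622280719887718975 + 37319499807142991581781109982932√376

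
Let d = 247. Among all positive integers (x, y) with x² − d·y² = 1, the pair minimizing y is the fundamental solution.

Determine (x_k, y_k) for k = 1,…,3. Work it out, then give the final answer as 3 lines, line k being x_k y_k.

85292 5427
14549450527 925759368
2481903468612476 157919736025485

√247 → a₀=15, period (1,2,1,1,9,1,9,1,1,2,1,30); ℓ=12 even so k=11
a_0=15:  p_0=15·1+0=15,  q_0=15·0+1=1
a_1=1:  p_1=1·15+1=16,  q_1=1·1+0=1
a_2=2:  p_2=2·16+15=47,  q_2=2·1+1=3
…
a_6=1:  p_6=1·1053+110=1163,  q_6=1·67+7=74
…
a_8=1:  p_8=1·11520+1163=12683,  q_8=1·733+74=807
…
a_10=2:  p_10=2·24203+12683=61089,  q_10=2·1540+807=3887
a_11=1:  p_11=1·61089+24203=85292,  q_11=1·3887+1540=5427
→ (85292, 5427).  Check: 85292²=7274725264, 247·5427²=7274725263, difference 1.
(x_2, y_2) = (85292·85292 + 247·5427·5427, 85292·5427 + 5427·85292) = (14549450527, 925759368)
(x_3, y_3) = (85292·14549450527 + 247·5427·925759368, 85292·925759368 + 5427·14549450527) = (2481903468612476, 157919736025485)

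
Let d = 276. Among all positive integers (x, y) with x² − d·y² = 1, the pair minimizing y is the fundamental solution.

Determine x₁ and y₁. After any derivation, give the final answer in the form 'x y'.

7775 468

d=276: √d = [16; 1,1,1,1,2,2,2,1,1,1,1,32] (ℓ=12, even), read p_11/q_11
k=0  a_k=16  p_k/q_k = 16/1
…
k=7  a_k=2  p_k/q_k = 1246/75
k=8  a_k=1  p_k/q_k = 1761/106
k=9  a_k=1  p_k/q_k = 3007/181
k=10  a_k=1  p_k/q_k = 4768/287
k=11  a_k=1  p_k/q_k = 7775/468
(x₁, y₁) = (7775, 468);  7775² − 276·468² = 1 ✓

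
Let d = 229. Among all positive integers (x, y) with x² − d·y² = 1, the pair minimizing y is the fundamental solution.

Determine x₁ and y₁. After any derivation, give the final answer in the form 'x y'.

[15; 7,1,1,7,30] for √229; ℓ=5 ⇒ convergent index 9
i=0: a=15 ⇒ p=15, q=1
i=1: a=7 ⇒ p=106, q=7
i=2: a=1 ⇒ p=121, q=8
i=3: a=1 ⇒ p=227, q=15
i=4: a=7 ⇒ p=1710, q=113
…
i=6: a=7 ⇒ p=362399, q=23948
…
i=8: a=1 ⇒ p=776325, q=51301
i=9: a=7 ⇒ p=5848201, q=386460
→ (5848201, 386460).  Check: 5848201²=34201454936401, 229·386460²=34201454936400, difference 1.

5848201 386460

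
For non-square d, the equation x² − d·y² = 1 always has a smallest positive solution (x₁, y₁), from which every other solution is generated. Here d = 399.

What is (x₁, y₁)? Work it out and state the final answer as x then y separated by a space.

20 1

d=399: √d = [19; 1,38] (ℓ=2, even), read p_1/q_1
k=0  a_k=19  p_k/q_k = 19/1
k=1  a_k=1  p_k/q_k = 20/1
fundamental: x₁=20, y₁=1  (since 400 − 399·1 = 1)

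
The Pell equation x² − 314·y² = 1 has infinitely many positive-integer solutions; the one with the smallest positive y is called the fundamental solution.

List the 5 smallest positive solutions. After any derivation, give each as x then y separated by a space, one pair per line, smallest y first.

[17; 1,2,1,1,2,1,34] for √314; ℓ=7 ⇒ convergent index 13
i=0: a=17 ⇒ p=17, q=1
i=1: a=1 ⇒ p=18, q=1
i=2: a=2 ⇒ p=53, q=3
…
i=5: a=2 ⇒ p=319, q=18
i=6: a=1 ⇒ p=443, q=25
i=7: a=34 ⇒ p=15381, q=868
…
i=10: a=1 ⇒ p=62853, q=3547
…
i=12: a=2 ⇒ p=282617, q=15949
i=13: a=1 ⇒ p=392499, q=22150
→ (392499, 22150).  Check: 392499²=154055465001, 314·22150²=154055465000, difference 1.
(392499+22150√314)^2 = 308110930001 + 17387705700√314
(392499+22150√314)^3 = 241866463828532499 + 13649314199066450√314
(392499+22150√314)^4 = 189864690372162243720001 + 10714684347621377411400√314
(392499+22150√314)^5 = 149043402212524750531884812499 + 8411005783500436710995110750√314

392499 22150
308110930001 17387705700
241866463828532499 13649314199066450
189864690372162243720001 10714684347621377411400
149043402212524750531884812499 8411005783500436710995110750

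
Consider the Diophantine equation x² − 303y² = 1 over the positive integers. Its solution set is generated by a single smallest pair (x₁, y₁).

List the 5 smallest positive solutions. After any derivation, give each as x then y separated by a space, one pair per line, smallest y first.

2524 145
12741151 731960
64317327724 3694933935
324673857609601 18652025771920
1638953568895938124 94155422401718225

√303 = [17; 2,2,5,2,2,34, …], period ℓ=6 (even) → k=5
a_0=17:  p_0=17·1+0=17,  q_0=17·0+1=1
a_1=2:  p_1=2·17+1=35,  q_1=2·1+0=2
a_2=2:  p_2=2·35+17=87,  q_2=2·2+1=5
a_3=5:  p_3=5·87+35=470,  q_3=5·5+2=27
a_4=2:  p_4=2·470+87=1027,  q_4=2·27+5=59
a_5=2:  p_5=2·1027+470=2524,  q_5=2·59+27=145
fundamental: x₁=2524, y₁=145  (since 6370576 − 303·21025 = 1)
(2524+145√303)^2 = 12741151 + 731960√303
(2524+145√303)^3 = 64317327724 + 3694933935√303
(2524+145√303)^4 = 324673857609601 + 18652025771920√303
(2524+145√303)^5 = 1638953568895938124 + 94155422401718225√303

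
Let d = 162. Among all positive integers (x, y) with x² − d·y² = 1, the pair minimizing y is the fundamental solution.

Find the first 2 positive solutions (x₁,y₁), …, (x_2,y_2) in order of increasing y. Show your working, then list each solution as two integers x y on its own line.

19601 1540
768398401 60371080

√162 → a₀=12, period (1,2,1,2,12,2,1,2,1,24); ℓ=10 even so k=9
k=0  a_k=12  p_k/q_k = 12/1
…
k=2  a_k=2  p_k/q_k = 38/3
…
k=4  a_k=2  p_k/q_k = 140/11
…
k=8  a_k=2  p_k/q_k = 14268/1121
k=9  a_k=1  p_k/q_k = 19601/1540
→ (19601, 1540).  Check: 19601²=384199201, 162·1540²=384199200, difference 1.
(19601+1540√162)^2 = 768398401 + 60371080√162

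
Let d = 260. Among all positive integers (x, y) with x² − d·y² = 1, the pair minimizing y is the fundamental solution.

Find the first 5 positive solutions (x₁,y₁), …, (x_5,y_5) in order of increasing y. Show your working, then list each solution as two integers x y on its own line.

d=260: √d = [16; 8,32] (ℓ=2, even), read p_1/q_1
i=0: a=16 ⇒ p=16, q=1
i=1: a=8 ⇒ p=129, q=8
→ (129, 8).  Check: 129²=16641, 260·8²=16640, difference 1.
n=2: (129,8)∘(129,8) = (129·129+260·8·8, 129·8+8·129) = (33281,2064)
n=3: (33281,2064)∘(129,8) = (129·33281+260·8·2064, 129·2064+8·33281) = (8586369,532504)
n=4: (8586369,532504)∘(129,8) = (129·8586369+260·8·532504, 129·532504+8·8586369) = (2215249921,137383968)
n=5: (2215249921,137383968)∘(129,8) = (129·2215249921+260·8·137383968, 129·137383968+8·2215249921) = (571525893249,35444531240)

129 8
33281 2064
8586369 532504
2215249921 137383968
571525893249 35444531240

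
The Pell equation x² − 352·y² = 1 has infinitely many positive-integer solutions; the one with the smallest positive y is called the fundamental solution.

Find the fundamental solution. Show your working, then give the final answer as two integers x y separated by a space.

d=352: √d = [18; 1,3,5,9,5,3,1,36] (ℓ=8, even), read p_7/q_7
step 0: (18, 1)  from 18·(1,0) + (0,1)
…
step 2: (75, 4)  from 3·(19,1) + (18,1)
…
step 6: (59118, 3151)  from 3·(18499,986) + (3621,193)
step 7: (77617, 4137)  from 1·(59118,3151) + (18499,986)
(x₁, y₁) = (77617, 4137);  77617² − 352·4137² = 1 ✓

77617 4137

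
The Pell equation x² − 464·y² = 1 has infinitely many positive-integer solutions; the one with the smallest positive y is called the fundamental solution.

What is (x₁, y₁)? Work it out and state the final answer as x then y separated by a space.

9801 455

√464 = [21; 1,1,5,1,1,1,5,1,1,42, …], period ℓ=10 (even) → k=9
step 0: (21, 1)  from 21·(1,0) + (0,1)
step 1: (22, 1)  from 1·(21,1) + (1,0)
step 2: (43, 2)  from 1·(22,1) + (21,1)
step 3: (237, 11)  from 5·(43,2) + (22,1)
step 4: (280, 13)  from 1·(237,11) + (43,2)
step 5: (517, 24)  from 1·(280,13) + (237,11)
step 6: (797, 37)  from 1·(517,24) + (280,13)
step 7: (4502, 209)  from 5·(797,37) + (517,24)
step 8: (5299, 246)  from 1·(4502,209) + (797,37)
step 9: (9801, 455)  from 1·(5299,246) + (4502,209)
fundamental: x₁=9801, y₁=455  (since 96059601 − 464·207025 = 1)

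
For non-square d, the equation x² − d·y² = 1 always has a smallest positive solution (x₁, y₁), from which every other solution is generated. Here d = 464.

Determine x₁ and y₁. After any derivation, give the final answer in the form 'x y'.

√464 = [21; 1,1,5,1,1,1,5,1,1,42, …], period ℓ=10 (even) → k=9
k=0  a_k=21  p_k/q_k = 21/1
…
k=2  a_k=1  p_k/q_k = 43/2
k=3  a_k=5  p_k/q_k = 237/11
k=4  a_k=1  p_k/q_k = 280/13
k=5  a_k=1  p_k/q_k = 517/24
k=6  a_k=1  p_k/q_k = 797/37
k=7  a_k=5  p_k/q_k = 4502/209
k=8  a_k=1  p_k/q_k = 5299/246
k=9  a_k=1  p_k/q_k = 9801/455
(x₁, y₁) = (9801, 455);  9801² − 464·455² = 1 ✓

9801 455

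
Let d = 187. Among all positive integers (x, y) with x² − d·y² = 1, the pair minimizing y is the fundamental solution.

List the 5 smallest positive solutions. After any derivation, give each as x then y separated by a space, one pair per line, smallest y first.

√187 = [13; 1,2,13,2,1,26, …], period ℓ=6 (even) → k=5
step 0: (13, 1)  from 13·(1,0) + (0,1)
…
step 2: (41, 3)  from 2·(14,1) + (13,1)
…
step 4: (1135, 83)  from 2·(547,40) + (41,3)
step 5: (1682, 123)  from 1·(1135,83) + (547,40)
(x₁, y₁) = (1682, 123);  1682² − 187·123² = 1 ✓
n=2: (1682,123)∘(1682,123) = (1682·1682+187·123·123, 1682·123+123·1682) = (5658247,413772)
n=3: (5658247,413772)∘(1682,123) = (1682·5658247+187·123·413772, 1682·413772+123·5658247) = (19034341226,1391928885)
n=4: (19034341226,1391928885)∘(1682,123) = (1682·19034341226+187·123·1391928885, 1682·1391928885+123·19034341226) = (64031518226017,4682448355368)
n=5: (64031518226017,4682448355368)∘(1682,123) = (1682·64031518226017+187·123·4682448355368, 1682·4682448355368+123·64031518226017) = (215402008277979962,15751754875529067)

1682 123
5658247 413772
19034341226 1391928885
64031518226017 4682448355368
215402008277979962 15751754875529067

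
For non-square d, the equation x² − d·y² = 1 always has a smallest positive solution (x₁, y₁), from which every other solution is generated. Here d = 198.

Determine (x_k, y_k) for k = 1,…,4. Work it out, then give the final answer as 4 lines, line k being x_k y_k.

197 14
77617 5516
30580901 2173290
12048797377 856270744

√198 = [14; 14,28, …], period ℓ=2 (even) → k=1
i=0: a=14 ⇒ p=14, q=1
i=1: a=14 ⇒ p=197, q=14
→ (197, 14).  Check: 197²=38809, 198·14²=38808, difference 1.
(197+14√198)^2 = 77617 + 5516√198
(197+14√198)^3 = 30580901 + 2173290√198
(197+14√198)^4 = 12048797377 + 856270744√198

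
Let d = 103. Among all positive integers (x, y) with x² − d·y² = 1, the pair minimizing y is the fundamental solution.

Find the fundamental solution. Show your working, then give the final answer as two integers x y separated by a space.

√103 = [10; 6,1,2,1,1,9,1,1,2,1,6,20, …], period ℓ=12 (even) → k=11
k=0  a_k=10  p_k/q_k = 10/1
k=1  a_k=6  p_k/q_k = 61/6
k=2  a_k=1  p_k/q_k = 71/7
…
k=4  a_k=1  p_k/q_k = 274/27
k=5  a_k=1  p_k/q_k = 477/47
…
k=9  a_k=2  p_k/q_k = 24266/2391
k=10  a_k=1  p_k/q_k = 33877/3338
k=11  a_k=6  p_k/q_k = 227528/22419
(x₁, y₁) = (227528, 22419);  227528² − 103·22419² = 1 ✓

227528 22419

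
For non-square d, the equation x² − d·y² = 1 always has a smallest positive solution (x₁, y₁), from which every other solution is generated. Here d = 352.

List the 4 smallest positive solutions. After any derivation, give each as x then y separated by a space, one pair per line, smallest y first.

77617 4137
12048797377 642203058
1870383011943601 99691749501435
290347036464004160257 15475549041463557732

√352 = [18; 1,3,5,9,5,3,1,36, …], period ℓ=8 (even) → k=7
i=0: a=18 ⇒ p=18, q=1
i=1: a=1 ⇒ p=19, q=1
…
i=4: a=9 ⇒ p=3621, q=193
…
i=6: a=3 ⇒ p=59118, q=3151
i=7: a=1 ⇒ p=77617, q=4137
fundamental: x₁=77617, y₁=4137  (since 6024398689 − 352·17114769 = 1)
n=2: (77617,4137)∘(77617,4137) = (77617·77617+352·4137·4137, 77617·4137+4137·77617) = (12048797377,642203058)
n=3: (12048797377,642203058)∘(77617,4137) = (77617·12048797377+352·4137·642203058, 77617·642203058+4137·12048797377) = (1870383011943601,99691749501435)
n=4: (1870383011943601,99691749501435)∘(77617,4137) = (77617·1870383011943601+352·4137·99691749501435, 77617·99691749501435+4137·1870383011943601) = (290347036464004160257,15475549041463557732)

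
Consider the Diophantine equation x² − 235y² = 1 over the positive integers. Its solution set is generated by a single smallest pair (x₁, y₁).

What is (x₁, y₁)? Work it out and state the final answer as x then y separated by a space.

46 3

√235 = [15; 3,30, …], period ℓ=2 (even) → k=1
step 0: (15, 1)  from 15·(1,0) + (0,1)
step 1: (46, 3)  from 3·(15,1) + (1,0)
fundamental: x₁=46, y₁=3  (since 2116 − 235·9 = 1)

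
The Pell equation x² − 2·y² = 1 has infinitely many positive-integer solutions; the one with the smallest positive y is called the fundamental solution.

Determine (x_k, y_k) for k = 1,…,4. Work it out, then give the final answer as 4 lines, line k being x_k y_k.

3 2
17 12
99 70
577 408

d=2: √d = [1; 2] (ℓ=1, odd), read p_1/q_1
step 0: (1, 1)  from 1·(1,0) + (0,1)
step 1: (3, 2)  from 2·(1,1) + (1,0)
→ (3, 2).  Check: 3²=9, 2·2²=8, difference 1.
k=2:  x_2 = 3·3+2·2·2 = 17,  y_2 = 3·2+2·3 = 12
k=3:  x_3 = 3·17+2·2·12 = 99,  y_3 = 3·12+2·17 = 70
k=4:  x_4 = 3·99+2·2·70 = 577,  y_4 = 3·70+2·99 = 408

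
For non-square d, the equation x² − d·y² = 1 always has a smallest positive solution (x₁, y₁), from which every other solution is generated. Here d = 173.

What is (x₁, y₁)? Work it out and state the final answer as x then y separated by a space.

√173 → a₀=13, period (6,1,1,6,26); ℓ=5 odd so k=9
step 0: (13, 1)  from 13·(1,0) + (0,1)
…
step 2: (92, 7)  from 1·(79,6) + (13,1)
step 3: (171, 13)  from 1·(92,7) + (79,6)
step 4: (1118, 85)  from 6·(171,13) + (92,7)
…
step 6: (176552, 13423)  from 6·(29239,2223) + (1118,85)
step 7: (205791, 15646)  from 1·(176552,13423) + (29239,2223)
step 8: (382343, 29069)  from 1·(205791,15646) + (176552,13423)
step 9: (2499849, 190060)  from 6·(382343,29069) + (205791,15646)
fundamental: x₁=2499849, y₁=190060  (since 6249245022801 − 173·36122803600 = 1)

2499849 190060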